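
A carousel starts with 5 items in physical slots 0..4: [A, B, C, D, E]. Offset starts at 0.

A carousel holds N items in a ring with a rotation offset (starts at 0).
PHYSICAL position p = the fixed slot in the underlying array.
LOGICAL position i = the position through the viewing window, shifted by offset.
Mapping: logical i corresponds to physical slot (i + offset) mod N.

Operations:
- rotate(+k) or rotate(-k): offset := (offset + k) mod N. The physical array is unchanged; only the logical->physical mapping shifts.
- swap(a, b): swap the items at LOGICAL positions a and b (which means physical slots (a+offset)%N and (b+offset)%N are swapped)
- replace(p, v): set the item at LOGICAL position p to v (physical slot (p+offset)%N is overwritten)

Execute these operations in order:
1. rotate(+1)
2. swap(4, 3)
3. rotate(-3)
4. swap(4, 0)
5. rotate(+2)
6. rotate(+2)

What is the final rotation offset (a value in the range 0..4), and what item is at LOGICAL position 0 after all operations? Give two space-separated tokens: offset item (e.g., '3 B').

After op 1 (rotate(+1)): offset=1, physical=[A,B,C,D,E], logical=[B,C,D,E,A]
After op 2 (swap(4, 3)): offset=1, physical=[E,B,C,D,A], logical=[B,C,D,A,E]
After op 3 (rotate(-3)): offset=3, physical=[E,B,C,D,A], logical=[D,A,E,B,C]
After op 4 (swap(4, 0)): offset=3, physical=[E,B,D,C,A], logical=[C,A,E,B,D]
After op 5 (rotate(+2)): offset=0, physical=[E,B,D,C,A], logical=[E,B,D,C,A]
After op 6 (rotate(+2)): offset=2, physical=[E,B,D,C,A], logical=[D,C,A,E,B]

Answer: 2 D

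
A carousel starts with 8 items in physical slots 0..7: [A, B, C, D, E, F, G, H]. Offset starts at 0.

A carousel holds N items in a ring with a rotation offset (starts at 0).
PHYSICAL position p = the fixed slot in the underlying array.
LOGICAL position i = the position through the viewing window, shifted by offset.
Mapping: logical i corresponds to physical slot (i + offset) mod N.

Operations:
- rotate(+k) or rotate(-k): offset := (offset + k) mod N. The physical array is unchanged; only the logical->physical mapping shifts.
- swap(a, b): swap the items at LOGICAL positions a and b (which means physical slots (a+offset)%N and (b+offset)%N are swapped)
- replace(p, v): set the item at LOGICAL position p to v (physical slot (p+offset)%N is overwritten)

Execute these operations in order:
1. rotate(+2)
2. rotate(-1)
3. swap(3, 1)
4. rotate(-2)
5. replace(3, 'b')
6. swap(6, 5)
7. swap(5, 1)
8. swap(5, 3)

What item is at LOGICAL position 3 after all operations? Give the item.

After op 1 (rotate(+2)): offset=2, physical=[A,B,C,D,E,F,G,H], logical=[C,D,E,F,G,H,A,B]
After op 2 (rotate(-1)): offset=1, physical=[A,B,C,D,E,F,G,H], logical=[B,C,D,E,F,G,H,A]
After op 3 (swap(3, 1)): offset=1, physical=[A,B,E,D,C,F,G,H], logical=[B,E,D,C,F,G,H,A]
After op 4 (rotate(-2)): offset=7, physical=[A,B,E,D,C,F,G,H], logical=[H,A,B,E,D,C,F,G]
After op 5 (replace(3, 'b')): offset=7, physical=[A,B,b,D,C,F,G,H], logical=[H,A,B,b,D,C,F,G]
After op 6 (swap(6, 5)): offset=7, physical=[A,B,b,D,F,C,G,H], logical=[H,A,B,b,D,F,C,G]
After op 7 (swap(5, 1)): offset=7, physical=[F,B,b,D,A,C,G,H], logical=[H,F,B,b,D,A,C,G]
After op 8 (swap(5, 3)): offset=7, physical=[F,B,A,D,b,C,G,H], logical=[H,F,B,A,D,b,C,G]

Answer: A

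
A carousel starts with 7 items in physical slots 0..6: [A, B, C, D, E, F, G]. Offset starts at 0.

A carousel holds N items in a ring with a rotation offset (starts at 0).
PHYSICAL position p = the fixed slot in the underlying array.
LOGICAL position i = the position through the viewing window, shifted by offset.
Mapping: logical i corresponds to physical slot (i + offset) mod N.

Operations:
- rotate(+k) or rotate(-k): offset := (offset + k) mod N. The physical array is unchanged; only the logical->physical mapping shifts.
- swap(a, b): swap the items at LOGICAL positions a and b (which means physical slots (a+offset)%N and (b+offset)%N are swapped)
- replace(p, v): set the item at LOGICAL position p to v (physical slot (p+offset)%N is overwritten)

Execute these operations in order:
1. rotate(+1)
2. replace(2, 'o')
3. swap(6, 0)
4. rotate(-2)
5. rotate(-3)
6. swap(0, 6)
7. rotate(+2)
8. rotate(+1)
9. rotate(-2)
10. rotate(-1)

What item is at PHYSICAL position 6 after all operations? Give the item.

After op 1 (rotate(+1)): offset=1, physical=[A,B,C,D,E,F,G], logical=[B,C,D,E,F,G,A]
After op 2 (replace(2, 'o')): offset=1, physical=[A,B,C,o,E,F,G], logical=[B,C,o,E,F,G,A]
After op 3 (swap(6, 0)): offset=1, physical=[B,A,C,o,E,F,G], logical=[A,C,o,E,F,G,B]
After op 4 (rotate(-2)): offset=6, physical=[B,A,C,o,E,F,G], logical=[G,B,A,C,o,E,F]
After op 5 (rotate(-3)): offset=3, physical=[B,A,C,o,E,F,G], logical=[o,E,F,G,B,A,C]
After op 6 (swap(0, 6)): offset=3, physical=[B,A,o,C,E,F,G], logical=[C,E,F,G,B,A,o]
After op 7 (rotate(+2)): offset=5, physical=[B,A,o,C,E,F,G], logical=[F,G,B,A,o,C,E]
After op 8 (rotate(+1)): offset=6, physical=[B,A,o,C,E,F,G], logical=[G,B,A,o,C,E,F]
After op 9 (rotate(-2)): offset=4, physical=[B,A,o,C,E,F,G], logical=[E,F,G,B,A,o,C]
After op 10 (rotate(-1)): offset=3, physical=[B,A,o,C,E,F,G], logical=[C,E,F,G,B,A,o]

Answer: G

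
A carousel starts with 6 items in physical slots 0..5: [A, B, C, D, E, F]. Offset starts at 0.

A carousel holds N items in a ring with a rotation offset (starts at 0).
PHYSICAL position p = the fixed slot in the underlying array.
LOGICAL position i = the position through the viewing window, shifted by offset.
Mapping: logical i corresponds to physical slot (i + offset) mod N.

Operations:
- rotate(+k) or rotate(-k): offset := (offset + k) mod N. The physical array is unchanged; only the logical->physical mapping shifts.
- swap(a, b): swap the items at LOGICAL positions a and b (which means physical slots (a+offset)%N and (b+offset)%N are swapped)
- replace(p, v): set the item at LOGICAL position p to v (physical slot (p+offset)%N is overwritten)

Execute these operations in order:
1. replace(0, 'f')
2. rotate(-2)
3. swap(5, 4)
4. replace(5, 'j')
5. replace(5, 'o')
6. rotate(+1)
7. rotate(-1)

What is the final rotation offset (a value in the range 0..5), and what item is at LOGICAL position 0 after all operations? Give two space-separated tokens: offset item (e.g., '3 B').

After op 1 (replace(0, 'f')): offset=0, physical=[f,B,C,D,E,F], logical=[f,B,C,D,E,F]
After op 2 (rotate(-2)): offset=4, physical=[f,B,C,D,E,F], logical=[E,F,f,B,C,D]
After op 3 (swap(5, 4)): offset=4, physical=[f,B,D,C,E,F], logical=[E,F,f,B,D,C]
After op 4 (replace(5, 'j')): offset=4, physical=[f,B,D,j,E,F], logical=[E,F,f,B,D,j]
After op 5 (replace(5, 'o')): offset=4, physical=[f,B,D,o,E,F], logical=[E,F,f,B,D,o]
After op 6 (rotate(+1)): offset=5, physical=[f,B,D,o,E,F], logical=[F,f,B,D,o,E]
After op 7 (rotate(-1)): offset=4, physical=[f,B,D,o,E,F], logical=[E,F,f,B,D,o]

Answer: 4 E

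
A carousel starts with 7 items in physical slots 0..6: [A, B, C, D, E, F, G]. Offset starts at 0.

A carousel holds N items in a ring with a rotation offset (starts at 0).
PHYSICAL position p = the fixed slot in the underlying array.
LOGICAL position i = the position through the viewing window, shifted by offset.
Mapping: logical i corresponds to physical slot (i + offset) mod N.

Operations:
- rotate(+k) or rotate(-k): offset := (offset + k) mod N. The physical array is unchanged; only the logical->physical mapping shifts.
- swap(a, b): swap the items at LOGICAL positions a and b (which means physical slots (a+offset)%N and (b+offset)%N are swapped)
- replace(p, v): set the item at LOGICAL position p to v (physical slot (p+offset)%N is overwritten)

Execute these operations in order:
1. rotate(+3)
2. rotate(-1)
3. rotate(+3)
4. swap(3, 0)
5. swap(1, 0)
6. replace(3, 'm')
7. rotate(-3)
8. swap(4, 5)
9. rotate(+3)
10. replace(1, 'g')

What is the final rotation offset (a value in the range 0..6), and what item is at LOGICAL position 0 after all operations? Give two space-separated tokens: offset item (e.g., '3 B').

Answer: 5 G

Derivation:
After op 1 (rotate(+3)): offset=3, physical=[A,B,C,D,E,F,G], logical=[D,E,F,G,A,B,C]
After op 2 (rotate(-1)): offset=2, physical=[A,B,C,D,E,F,G], logical=[C,D,E,F,G,A,B]
After op 3 (rotate(+3)): offset=5, physical=[A,B,C,D,E,F,G], logical=[F,G,A,B,C,D,E]
After op 4 (swap(3, 0)): offset=5, physical=[A,F,C,D,E,B,G], logical=[B,G,A,F,C,D,E]
After op 5 (swap(1, 0)): offset=5, physical=[A,F,C,D,E,G,B], logical=[G,B,A,F,C,D,E]
After op 6 (replace(3, 'm')): offset=5, physical=[A,m,C,D,E,G,B], logical=[G,B,A,m,C,D,E]
After op 7 (rotate(-3)): offset=2, physical=[A,m,C,D,E,G,B], logical=[C,D,E,G,B,A,m]
After op 8 (swap(4, 5)): offset=2, physical=[B,m,C,D,E,G,A], logical=[C,D,E,G,A,B,m]
After op 9 (rotate(+3)): offset=5, physical=[B,m,C,D,E,G,A], logical=[G,A,B,m,C,D,E]
After op 10 (replace(1, 'g')): offset=5, physical=[B,m,C,D,E,G,g], logical=[G,g,B,m,C,D,E]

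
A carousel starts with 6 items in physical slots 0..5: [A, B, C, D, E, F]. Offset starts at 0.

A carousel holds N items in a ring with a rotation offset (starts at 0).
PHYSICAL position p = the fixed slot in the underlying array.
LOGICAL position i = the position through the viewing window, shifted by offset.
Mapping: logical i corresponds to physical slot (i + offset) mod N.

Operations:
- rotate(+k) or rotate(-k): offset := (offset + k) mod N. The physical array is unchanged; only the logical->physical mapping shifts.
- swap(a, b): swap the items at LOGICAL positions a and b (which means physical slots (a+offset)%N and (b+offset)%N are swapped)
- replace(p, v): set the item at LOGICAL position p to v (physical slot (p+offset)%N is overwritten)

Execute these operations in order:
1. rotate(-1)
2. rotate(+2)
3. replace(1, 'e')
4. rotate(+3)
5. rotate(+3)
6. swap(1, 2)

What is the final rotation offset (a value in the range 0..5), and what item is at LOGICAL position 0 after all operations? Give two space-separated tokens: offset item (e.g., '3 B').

After op 1 (rotate(-1)): offset=5, physical=[A,B,C,D,E,F], logical=[F,A,B,C,D,E]
After op 2 (rotate(+2)): offset=1, physical=[A,B,C,D,E,F], logical=[B,C,D,E,F,A]
After op 3 (replace(1, 'e')): offset=1, physical=[A,B,e,D,E,F], logical=[B,e,D,E,F,A]
After op 4 (rotate(+3)): offset=4, physical=[A,B,e,D,E,F], logical=[E,F,A,B,e,D]
After op 5 (rotate(+3)): offset=1, physical=[A,B,e,D,E,F], logical=[B,e,D,E,F,A]
After op 6 (swap(1, 2)): offset=1, physical=[A,B,D,e,E,F], logical=[B,D,e,E,F,A]

Answer: 1 B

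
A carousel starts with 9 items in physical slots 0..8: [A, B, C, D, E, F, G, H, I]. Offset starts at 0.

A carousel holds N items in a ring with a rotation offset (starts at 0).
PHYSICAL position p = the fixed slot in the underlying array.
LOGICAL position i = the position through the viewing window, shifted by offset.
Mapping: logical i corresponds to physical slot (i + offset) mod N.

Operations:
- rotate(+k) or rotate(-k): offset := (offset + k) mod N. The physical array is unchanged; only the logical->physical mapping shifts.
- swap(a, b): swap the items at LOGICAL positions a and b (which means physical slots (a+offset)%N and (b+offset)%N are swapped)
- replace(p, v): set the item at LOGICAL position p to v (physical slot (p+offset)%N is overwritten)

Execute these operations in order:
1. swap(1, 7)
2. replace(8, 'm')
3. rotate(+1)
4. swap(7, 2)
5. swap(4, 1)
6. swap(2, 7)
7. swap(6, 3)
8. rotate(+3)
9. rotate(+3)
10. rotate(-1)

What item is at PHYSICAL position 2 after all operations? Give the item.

Answer: F

Derivation:
After op 1 (swap(1, 7)): offset=0, physical=[A,H,C,D,E,F,G,B,I], logical=[A,H,C,D,E,F,G,B,I]
After op 2 (replace(8, 'm')): offset=0, physical=[A,H,C,D,E,F,G,B,m], logical=[A,H,C,D,E,F,G,B,m]
After op 3 (rotate(+1)): offset=1, physical=[A,H,C,D,E,F,G,B,m], logical=[H,C,D,E,F,G,B,m,A]
After op 4 (swap(7, 2)): offset=1, physical=[A,H,C,m,E,F,G,B,D], logical=[H,C,m,E,F,G,B,D,A]
After op 5 (swap(4, 1)): offset=1, physical=[A,H,F,m,E,C,G,B,D], logical=[H,F,m,E,C,G,B,D,A]
After op 6 (swap(2, 7)): offset=1, physical=[A,H,F,D,E,C,G,B,m], logical=[H,F,D,E,C,G,B,m,A]
After op 7 (swap(6, 3)): offset=1, physical=[A,H,F,D,B,C,G,E,m], logical=[H,F,D,B,C,G,E,m,A]
After op 8 (rotate(+3)): offset=4, physical=[A,H,F,D,B,C,G,E,m], logical=[B,C,G,E,m,A,H,F,D]
After op 9 (rotate(+3)): offset=7, physical=[A,H,F,D,B,C,G,E,m], logical=[E,m,A,H,F,D,B,C,G]
After op 10 (rotate(-1)): offset=6, physical=[A,H,F,D,B,C,G,E,m], logical=[G,E,m,A,H,F,D,B,C]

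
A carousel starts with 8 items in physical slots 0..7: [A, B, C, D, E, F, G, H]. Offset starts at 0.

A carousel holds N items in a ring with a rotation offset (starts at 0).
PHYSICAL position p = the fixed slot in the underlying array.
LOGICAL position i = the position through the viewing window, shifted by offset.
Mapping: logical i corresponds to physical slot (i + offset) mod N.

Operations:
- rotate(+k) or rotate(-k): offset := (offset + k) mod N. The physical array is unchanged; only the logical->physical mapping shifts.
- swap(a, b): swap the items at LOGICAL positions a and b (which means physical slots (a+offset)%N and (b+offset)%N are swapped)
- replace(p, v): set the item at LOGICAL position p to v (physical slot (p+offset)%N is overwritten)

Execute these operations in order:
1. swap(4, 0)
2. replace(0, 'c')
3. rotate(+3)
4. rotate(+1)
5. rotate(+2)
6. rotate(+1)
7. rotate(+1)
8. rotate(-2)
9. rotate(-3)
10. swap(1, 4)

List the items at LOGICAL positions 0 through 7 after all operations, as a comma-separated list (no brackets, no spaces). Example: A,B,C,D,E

After op 1 (swap(4, 0)): offset=0, physical=[E,B,C,D,A,F,G,H], logical=[E,B,C,D,A,F,G,H]
After op 2 (replace(0, 'c')): offset=0, physical=[c,B,C,D,A,F,G,H], logical=[c,B,C,D,A,F,G,H]
After op 3 (rotate(+3)): offset=3, physical=[c,B,C,D,A,F,G,H], logical=[D,A,F,G,H,c,B,C]
After op 4 (rotate(+1)): offset=4, physical=[c,B,C,D,A,F,G,H], logical=[A,F,G,H,c,B,C,D]
After op 5 (rotate(+2)): offset=6, physical=[c,B,C,D,A,F,G,H], logical=[G,H,c,B,C,D,A,F]
After op 6 (rotate(+1)): offset=7, physical=[c,B,C,D,A,F,G,H], logical=[H,c,B,C,D,A,F,G]
After op 7 (rotate(+1)): offset=0, physical=[c,B,C,D,A,F,G,H], logical=[c,B,C,D,A,F,G,H]
After op 8 (rotate(-2)): offset=6, physical=[c,B,C,D,A,F,G,H], logical=[G,H,c,B,C,D,A,F]
After op 9 (rotate(-3)): offset=3, physical=[c,B,C,D,A,F,G,H], logical=[D,A,F,G,H,c,B,C]
After op 10 (swap(1, 4)): offset=3, physical=[c,B,C,D,H,F,G,A], logical=[D,H,F,G,A,c,B,C]

Answer: D,H,F,G,A,c,B,C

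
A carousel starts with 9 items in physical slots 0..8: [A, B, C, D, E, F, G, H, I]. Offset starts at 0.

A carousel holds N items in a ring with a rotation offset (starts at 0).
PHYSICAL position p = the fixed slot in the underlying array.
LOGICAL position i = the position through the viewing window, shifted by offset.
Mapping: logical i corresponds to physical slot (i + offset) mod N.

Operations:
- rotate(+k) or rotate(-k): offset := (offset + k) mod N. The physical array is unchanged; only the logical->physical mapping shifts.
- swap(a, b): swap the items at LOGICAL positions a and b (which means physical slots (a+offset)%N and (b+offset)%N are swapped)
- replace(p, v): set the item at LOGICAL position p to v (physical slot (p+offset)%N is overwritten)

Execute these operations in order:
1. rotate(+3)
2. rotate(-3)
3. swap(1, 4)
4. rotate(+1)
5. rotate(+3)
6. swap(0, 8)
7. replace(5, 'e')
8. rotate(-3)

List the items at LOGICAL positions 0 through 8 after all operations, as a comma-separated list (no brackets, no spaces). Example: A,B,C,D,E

Answer: E,C,B,D,F,G,H,I,e

Derivation:
After op 1 (rotate(+3)): offset=3, physical=[A,B,C,D,E,F,G,H,I], logical=[D,E,F,G,H,I,A,B,C]
After op 2 (rotate(-3)): offset=0, physical=[A,B,C,D,E,F,G,H,I], logical=[A,B,C,D,E,F,G,H,I]
After op 3 (swap(1, 4)): offset=0, physical=[A,E,C,D,B,F,G,H,I], logical=[A,E,C,D,B,F,G,H,I]
After op 4 (rotate(+1)): offset=1, physical=[A,E,C,D,B,F,G,H,I], logical=[E,C,D,B,F,G,H,I,A]
After op 5 (rotate(+3)): offset=4, physical=[A,E,C,D,B,F,G,H,I], logical=[B,F,G,H,I,A,E,C,D]
After op 6 (swap(0, 8)): offset=4, physical=[A,E,C,B,D,F,G,H,I], logical=[D,F,G,H,I,A,E,C,B]
After op 7 (replace(5, 'e')): offset=4, physical=[e,E,C,B,D,F,G,H,I], logical=[D,F,G,H,I,e,E,C,B]
After op 8 (rotate(-3)): offset=1, physical=[e,E,C,B,D,F,G,H,I], logical=[E,C,B,D,F,G,H,I,e]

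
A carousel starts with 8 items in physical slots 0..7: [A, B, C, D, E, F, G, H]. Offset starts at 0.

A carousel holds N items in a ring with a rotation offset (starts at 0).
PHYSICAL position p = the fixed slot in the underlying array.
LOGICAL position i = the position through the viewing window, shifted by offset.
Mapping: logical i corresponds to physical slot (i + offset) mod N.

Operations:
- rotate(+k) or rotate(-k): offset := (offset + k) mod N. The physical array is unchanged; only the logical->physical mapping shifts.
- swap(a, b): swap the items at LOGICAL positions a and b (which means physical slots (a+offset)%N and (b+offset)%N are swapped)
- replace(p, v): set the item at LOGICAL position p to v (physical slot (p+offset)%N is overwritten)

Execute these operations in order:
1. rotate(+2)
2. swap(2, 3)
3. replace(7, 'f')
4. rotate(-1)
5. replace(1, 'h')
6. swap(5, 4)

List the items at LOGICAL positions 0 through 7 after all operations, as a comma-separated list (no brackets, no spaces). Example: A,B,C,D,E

After op 1 (rotate(+2)): offset=2, physical=[A,B,C,D,E,F,G,H], logical=[C,D,E,F,G,H,A,B]
After op 2 (swap(2, 3)): offset=2, physical=[A,B,C,D,F,E,G,H], logical=[C,D,F,E,G,H,A,B]
After op 3 (replace(7, 'f')): offset=2, physical=[A,f,C,D,F,E,G,H], logical=[C,D,F,E,G,H,A,f]
After op 4 (rotate(-1)): offset=1, physical=[A,f,C,D,F,E,G,H], logical=[f,C,D,F,E,G,H,A]
After op 5 (replace(1, 'h')): offset=1, physical=[A,f,h,D,F,E,G,H], logical=[f,h,D,F,E,G,H,A]
After op 6 (swap(5, 4)): offset=1, physical=[A,f,h,D,F,G,E,H], logical=[f,h,D,F,G,E,H,A]

Answer: f,h,D,F,G,E,H,A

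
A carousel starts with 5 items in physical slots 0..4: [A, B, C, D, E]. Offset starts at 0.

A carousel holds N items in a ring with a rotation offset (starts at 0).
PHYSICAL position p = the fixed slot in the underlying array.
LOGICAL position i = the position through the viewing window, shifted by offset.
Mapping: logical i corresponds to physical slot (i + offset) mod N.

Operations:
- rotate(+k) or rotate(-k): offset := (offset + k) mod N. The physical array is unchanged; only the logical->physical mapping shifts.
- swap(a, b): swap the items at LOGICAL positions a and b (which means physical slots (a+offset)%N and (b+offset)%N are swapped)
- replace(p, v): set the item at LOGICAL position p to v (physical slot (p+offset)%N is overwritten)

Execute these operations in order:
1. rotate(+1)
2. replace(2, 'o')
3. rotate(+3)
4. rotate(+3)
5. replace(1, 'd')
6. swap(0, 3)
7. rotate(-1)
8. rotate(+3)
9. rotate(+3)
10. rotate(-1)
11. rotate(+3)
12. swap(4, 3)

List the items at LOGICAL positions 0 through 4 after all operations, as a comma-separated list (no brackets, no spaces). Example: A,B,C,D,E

Answer: E,C,B,d,A

Derivation:
After op 1 (rotate(+1)): offset=1, physical=[A,B,C,D,E], logical=[B,C,D,E,A]
After op 2 (replace(2, 'o')): offset=1, physical=[A,B,C,o,E], logical=[B,C,o,E,A]
After op 3 (rotate(+3)): offset=4, physical=[A,B,C,o,E], logical=[E,A,B,C,o]
After op 4 (rotate(+3)): offset=2, physical=[A,B,C,o,E], logical=[C,o,E,A,B]
After op 5 (replace(1, 'd')): offset=2, physical=[A,B,C,d,E], logical=[C,d,E,A,B]
After op 6 (swap(0, 3)): offset=2, physical=[C,B,A,d,E], logical=[A,d,E,C,B]
After op 7 (rotate(-1)): offset=1, physical=[C,B,A,d,E], logical=[B,A,d,E,C]
After op 8 (rotate(+3)): offset=4, physical=[C,B,A,d,E], logical=[E,C,B,A,d]
After op 9 (rotate(+3)): offset=2, physical=[C,B,A,d,E], logical=[A,d,E,C,B]
After op 10 (rotate(-1)): offset=1, physical=[C,B,A,d,E], logical=[B,A,d,E,C]
After op 11 (rotate(+3)): offset=4, physical=[C,B,A,d,E], logical=[E,C,B,A,d]
After op 12 (swap(4, 3)): offset=4, physical=[C,B,d,A,E], logical=[E,C,B,d,A]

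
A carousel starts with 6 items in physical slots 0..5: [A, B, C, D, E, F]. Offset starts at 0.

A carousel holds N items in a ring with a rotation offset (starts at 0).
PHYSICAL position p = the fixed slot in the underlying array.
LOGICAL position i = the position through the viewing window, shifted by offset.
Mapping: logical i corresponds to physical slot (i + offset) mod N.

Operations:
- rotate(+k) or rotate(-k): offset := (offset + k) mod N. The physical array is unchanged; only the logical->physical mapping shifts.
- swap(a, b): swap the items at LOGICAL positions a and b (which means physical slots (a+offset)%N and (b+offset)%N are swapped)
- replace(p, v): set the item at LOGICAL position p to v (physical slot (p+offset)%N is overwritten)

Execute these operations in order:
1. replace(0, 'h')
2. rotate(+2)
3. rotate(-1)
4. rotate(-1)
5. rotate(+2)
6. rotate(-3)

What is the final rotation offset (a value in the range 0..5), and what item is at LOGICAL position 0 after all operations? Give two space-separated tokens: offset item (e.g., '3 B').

Answer: 5 F

Derivation:
After op 1 (replace(0, 'h')): offset=0, physical=[h,B,C,D,E,F], logical=[h,B,C,D,E,F]
After op 2 (rotate(+2)): offset=2, physical=[h,B,C,D,E,F], logical=[C,D,E,F,h,B]
After op 3 (rotate(-1)): offset=1, physical=[h,B,C,D,E,F], logical=[B,C,D,E,F,h]
After op 4 (rotate(-1)): offset=0, physical=[h,B,C,D,E,F], logical=[h,B,C,D,E,F]
After op 5 (rotate(+2)): offset=2, physical=[h,B,C,D,E,F], logical=[C,D,E,F,h,B]
After op 6 (rotate(-3)): offset=5, physical=[h,B,C,D,E,F], logical=[F,h,B,C,D,E]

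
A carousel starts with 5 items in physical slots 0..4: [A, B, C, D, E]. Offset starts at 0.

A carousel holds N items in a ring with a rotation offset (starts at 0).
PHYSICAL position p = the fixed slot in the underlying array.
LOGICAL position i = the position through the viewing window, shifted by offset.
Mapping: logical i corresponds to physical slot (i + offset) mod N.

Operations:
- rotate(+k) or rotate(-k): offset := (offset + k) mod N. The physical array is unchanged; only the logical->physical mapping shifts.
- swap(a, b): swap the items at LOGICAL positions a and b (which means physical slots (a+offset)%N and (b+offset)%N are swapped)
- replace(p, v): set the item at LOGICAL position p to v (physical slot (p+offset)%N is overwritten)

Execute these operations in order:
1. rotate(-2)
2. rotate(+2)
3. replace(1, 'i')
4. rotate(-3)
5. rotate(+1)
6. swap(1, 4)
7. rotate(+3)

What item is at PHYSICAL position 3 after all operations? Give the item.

Answer: D

Derivation:
After op 1 (rotate(-2)): offset=3, physical=[A,B,C,D,E], logical=[D,E,A,B,C]
After op 2 (rotate(+2)): offset=0, physical=[A,B,C,D,E], logical=[A,B,C,D,E]
After op 3 (replace(1, 'i')): offset=0, physical=[A,i,C,D,E], logical=[A,i,C,D,E]
After op 4 (rotate(-3)): offset=2, physical=[A,i,C,D,E], logical=[C,D,E,A,i]
After op 5 (rotate(+1)): offset=3, physical=[A,i,C,D,E], logical=[D,E,A,i,C]
After op 6 (swap(1, 4)): offset=3, physical=[A,i,E,D,C], logical=[D,C,A,i,E]
After op 7 (rotate(+3)): offset=1, physical=[A,i,E,D,C], logical=[i,E,D,C,A]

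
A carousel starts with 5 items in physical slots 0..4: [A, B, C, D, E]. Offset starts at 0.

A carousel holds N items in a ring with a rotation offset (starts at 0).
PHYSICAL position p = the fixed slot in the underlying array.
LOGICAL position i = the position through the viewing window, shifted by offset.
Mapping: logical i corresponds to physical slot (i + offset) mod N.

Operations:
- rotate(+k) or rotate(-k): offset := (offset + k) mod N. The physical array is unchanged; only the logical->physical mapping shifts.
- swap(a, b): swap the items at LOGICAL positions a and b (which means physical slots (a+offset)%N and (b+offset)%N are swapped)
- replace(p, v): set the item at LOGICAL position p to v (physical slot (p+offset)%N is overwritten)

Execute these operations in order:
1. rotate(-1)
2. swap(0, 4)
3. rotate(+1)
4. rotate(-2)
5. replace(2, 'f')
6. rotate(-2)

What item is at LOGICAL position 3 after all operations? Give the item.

Answer: D

Derivation:
After op 1 (rotate(-1)): offset=4, physical=[A,B,C,D,E], logical=[E,A,B,C,D]
After op 2 (swap(0, 4)): offset=4, physical=[A,B,C,E,D], logical=[D,A,B,C,E]
After op 3 (rotate(+1)): offset=0, physical=[A,B,C,E,D], logical=[A,B,C,E,D]
After op 4 (rotate(-2)): offset=3, physical=[A,B,C,E,D], logical=[E,D,A,B,C]
After op 5 (replace(2, 'f')): offset=3, physical=[f,B,C,E,D], logical=[E,D,f,B,C]
After op 6 (rotate(-2)): offset=1, physical=[f,B,C,E,D], logical=[B,C,E,D,f]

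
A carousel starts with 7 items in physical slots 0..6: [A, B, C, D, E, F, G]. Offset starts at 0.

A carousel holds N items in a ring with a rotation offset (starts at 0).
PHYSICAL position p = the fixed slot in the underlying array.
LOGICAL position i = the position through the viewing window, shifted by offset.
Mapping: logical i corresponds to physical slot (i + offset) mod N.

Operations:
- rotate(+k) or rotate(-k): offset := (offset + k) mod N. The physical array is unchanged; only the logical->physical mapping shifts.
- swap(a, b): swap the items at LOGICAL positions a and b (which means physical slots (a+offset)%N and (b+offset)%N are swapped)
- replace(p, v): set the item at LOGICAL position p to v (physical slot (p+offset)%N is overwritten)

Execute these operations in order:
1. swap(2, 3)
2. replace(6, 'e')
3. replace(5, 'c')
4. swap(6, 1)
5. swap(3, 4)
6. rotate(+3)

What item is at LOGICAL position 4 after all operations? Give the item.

Answer: A

Derivation:
After op 1 (swap(2, 3)): offset=0, physical=[A,B,D,C,E,F,G], logical=[A,B,D,C,E,F,G]
After op 2 (replace(6, 'e')): offset=0, physical=[A,B,D,C,E,F,e], logical=[A,B,D,C,E,F,e]
After op 3 (replace(5, 'c')): offset=0, physical=[A,B,D,C,E,c,e], logical=[A,B,D,C,E,c,e]
After op 4 (swap(6, 1)): offset=0, physical=[A,e,D,C,E,c,B], logical=[A,e,D,C,E,c,B]
After op 5 (swap(3, 4)): offset=0, physical=[A,e,D,E,C,c,B], logical=[A,e,D,E,C,c,B]
After op 6 (rotate(+3)): offset=3, physical=[A,e,D,E,C,c,B], logical=[E,C,c,B,A,e,D]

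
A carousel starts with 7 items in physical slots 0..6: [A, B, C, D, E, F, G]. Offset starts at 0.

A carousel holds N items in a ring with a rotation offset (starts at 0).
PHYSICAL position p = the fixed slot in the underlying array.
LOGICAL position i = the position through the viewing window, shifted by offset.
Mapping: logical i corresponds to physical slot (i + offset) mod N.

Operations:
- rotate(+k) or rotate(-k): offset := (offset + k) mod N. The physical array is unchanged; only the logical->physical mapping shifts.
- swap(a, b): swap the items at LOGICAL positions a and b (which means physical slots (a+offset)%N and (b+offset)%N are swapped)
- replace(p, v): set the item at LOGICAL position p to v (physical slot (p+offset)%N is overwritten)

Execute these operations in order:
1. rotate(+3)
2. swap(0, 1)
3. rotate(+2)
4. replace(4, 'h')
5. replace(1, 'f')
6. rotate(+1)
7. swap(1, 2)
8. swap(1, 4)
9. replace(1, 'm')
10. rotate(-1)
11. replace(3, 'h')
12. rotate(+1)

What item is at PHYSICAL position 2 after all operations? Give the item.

After op 1 (rotate(+3)): offset=3, physical=[A,B,C,D,E,F,G], logical=[D,E,F,G,A,B,C]
After op 2 (swap(0, 1)): offset=3, physical=[A,B,C,E,D,F,G], logical=[E,D,F,G,A,B,C]
After op 3 (rotate(+2)): offset=5, physical=[A,B,C,E,D,F,G], logical=[F,G,A,B,C,E,D]
After op 4 (replace(4, 'h')): offset=5, physical=[A,B,h,E,D,F,G], logical=[F,G,A,B,h,E,D]
After op 5 (replace(1, 'f')): offset=5, physical=[A,B,h,E,D,F,f], logical=[F,f,A,B,h,E,D]
After op 6 (rotate(+1)): offset=6, physical=[A,B,h,E,D,F,f], logical=[f,A,B,h,E,D,F]
After op 7 (swap(1, 2)): offset=6, physical=[B,A,h,E,D,F,f], logical=[f,B,A,h,E,D,F]
After op 8 (swap(1, 4)): offset=6, physical=[E,A,h,B,D,F,f], logical=[f,E,A,h,B,D,F]
After op 9 (replace(1, 'm')): offset=6, physical=[m,A,h,B,D,F,f], logical=[f,m,A,h,B,D,F]
After op 10 (rotate(-1)): offset=5, physical=[m,A,h,B,D,F,f], logical=[F,f,m,A,h,B,D]
After op 11 (replace(3, 'h')): offset=5, physical=[m,h,h,B,D,F,f], logical=[F,f,m,h,h,B,D]
After op 12 (rotate(+1)): offset=6, physical=[m,h,h,B,D,F,f], logical=[f,m,h,h,B,D,F]

Answer: h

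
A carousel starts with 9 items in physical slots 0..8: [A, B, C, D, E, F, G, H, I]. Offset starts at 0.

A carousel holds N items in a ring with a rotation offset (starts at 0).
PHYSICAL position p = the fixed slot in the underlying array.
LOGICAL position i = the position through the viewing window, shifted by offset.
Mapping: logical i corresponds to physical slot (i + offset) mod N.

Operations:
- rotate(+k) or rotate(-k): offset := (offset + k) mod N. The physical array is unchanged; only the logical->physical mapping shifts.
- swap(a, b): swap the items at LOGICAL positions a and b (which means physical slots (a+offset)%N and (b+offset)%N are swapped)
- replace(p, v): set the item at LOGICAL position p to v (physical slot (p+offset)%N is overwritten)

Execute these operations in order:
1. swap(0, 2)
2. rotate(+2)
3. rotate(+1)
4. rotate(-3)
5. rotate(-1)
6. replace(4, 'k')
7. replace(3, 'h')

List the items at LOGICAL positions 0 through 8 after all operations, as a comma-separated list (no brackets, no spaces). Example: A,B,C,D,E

Answer: I,C,B,h,k,E,F,G,H

Derivation:
After op 1 (swap(0, 2)): offset=0, physical=[C,B,A,D,E,F,G,H,I], logical=[C,B,A,D,E,F,G,H,I]
After op 2 (rotate(+2)): offset=2, physical=[C,B,A,D,E,F,G,H,I], logical=[A,D,E,F,G,H,I,C,B]
After op 3 (rotate(+1)): offset=3, physical=[C,B,A,D,E,F,G,H,I], logical=[D,E,F,G,H,I,C,B,A]
After op 4 (rotate(-3)): offset=0, physical=[C,B,A,D,E,F,G,H,I], logical=[C,B,A,D,E,F,G,H,I]
After op 5 (rotate(-1)): offset=8, physical=[C,B,A,D,E,F,G,H,I], logical=[I,C,B,A,D,E,F,G,H]
After op 6 (replace(4, 'k')): offset=8, physical=[C,B,A,k,E,F,G,H,I], logical=[I,C,B,A,k,E,F,G,H]
After op 7 (replace(3, 'h')): offset=8, physical=[C,B,h,k,E,F,G,H,I], logical=[I,C,B,h,k,E,F,G,H]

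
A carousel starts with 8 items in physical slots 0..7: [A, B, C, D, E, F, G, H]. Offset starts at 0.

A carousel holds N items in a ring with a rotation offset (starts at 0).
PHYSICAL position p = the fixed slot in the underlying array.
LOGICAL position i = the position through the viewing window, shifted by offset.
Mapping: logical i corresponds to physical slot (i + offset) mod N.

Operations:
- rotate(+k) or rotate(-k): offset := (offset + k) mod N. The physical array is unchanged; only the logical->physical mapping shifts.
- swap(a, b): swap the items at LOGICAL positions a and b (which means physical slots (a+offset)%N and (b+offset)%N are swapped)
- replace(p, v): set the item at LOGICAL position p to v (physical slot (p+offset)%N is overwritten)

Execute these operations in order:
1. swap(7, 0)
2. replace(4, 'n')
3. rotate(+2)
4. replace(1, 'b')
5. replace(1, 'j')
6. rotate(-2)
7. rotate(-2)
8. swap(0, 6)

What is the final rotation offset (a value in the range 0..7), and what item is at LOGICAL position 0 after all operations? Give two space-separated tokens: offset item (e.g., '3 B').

After op 1 (swap(7, 0)): offset=0, physical=[H,B,C,D,E,F,G,A], logical=[H,B,C,D,E,F,G,A]
After op 2 (replace(4, 'n')): offset=0, physical=[H,B,C,D,n,F,G,A], logical=[H,B,C,D,n,F,G,A]
After op 3 (rotate(+2)): offset=2, physical=[H,B,C,D,n,F,G,A], logical=[C,D,n,F,G,A,H,B]
After op 4 (replace(1, 'b')): offset=2, physical=[H,B,C,b,n,F,G,A], logical=[C,b,n,F,G,A,H,B]
After op 5 (replace(1, 'j')): offset=2, physical=[H,B,C,j,n,F,G,A], logical=[C,j,n,F,G,A,H,B]
After op 6 (rotate(-2)): offset=0, physical=[H,B,C,j,n,F,G,A], logical=[H,B,C,j,n,F,G,A]
After op 7 (rotate(-2)): offset=6, physical=[H,B,C,j,n,F,G,A], logical=[G,A,H,B,C,j,n,F]
After op 8 (swap(0, 6)): offset=6, physical=[H,B,C,j,G,F,n,A], logical=[n,A,H,B,C,j,G,F]

Answer: 6 n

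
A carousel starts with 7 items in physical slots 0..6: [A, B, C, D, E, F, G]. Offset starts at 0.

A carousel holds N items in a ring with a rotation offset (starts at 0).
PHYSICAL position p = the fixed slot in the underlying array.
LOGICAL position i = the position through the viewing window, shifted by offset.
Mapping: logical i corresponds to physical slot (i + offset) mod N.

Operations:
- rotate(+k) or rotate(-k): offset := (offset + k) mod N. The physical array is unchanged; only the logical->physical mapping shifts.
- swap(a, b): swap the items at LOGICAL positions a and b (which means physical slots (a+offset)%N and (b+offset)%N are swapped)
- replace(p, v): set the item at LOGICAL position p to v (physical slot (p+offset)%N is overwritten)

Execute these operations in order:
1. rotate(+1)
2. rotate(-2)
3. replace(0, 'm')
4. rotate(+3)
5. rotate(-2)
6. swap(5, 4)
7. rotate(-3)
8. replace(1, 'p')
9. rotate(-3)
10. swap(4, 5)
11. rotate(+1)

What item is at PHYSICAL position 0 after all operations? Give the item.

Answer: A

Derivation:
After op 1 (rotate(+1)): offset=1, physical=[A,B,C,D,E,F,G], logical=[B,C,D,E,F,G,A]
After op 2 (rotate(-2)): offset=6, physical=[A,B,C,D,E,F,G], logical=[G,A,B,C,D,E,F]
After op 3 (replace(0, 'm')): offset=6, physical=[A,B,C,D,E,F,m], logical=[m,A,B,C,D,E,F]
After op 4 (rotate(+3)): offset=2, physical=[A,B,C,D,E,F,m], logical=[C,D,E,F,m,A,B]
After op 5 (rotate(-2)): offset=0, physical=[A,B,C,D,E,F,m], logical=[A,B,C,D,E,F,m]
After op 6 (swap(5, 4)): offset=0, physical=[A,B,C,D,F,E,m], logical=[A,B,C,D,F,E,m]
After op 7 (rotate(-3)): offset=4, physical=[A,B,C,D,F,E,m], logical=[F,E,m,A,B,C,D]
After op 8 (replace(1, 'p')): offset=4, physical=[A,B,C,D,F,p,m], logical=[F,p,m,A,B,C,D]
After op 9 (rotate(-3)): offset=1, physical=[A,B,C,D,F,p,m], logical=[B,C,D,F,p,m,A]
After op 10 (swap(4, 5)): offset=1, physical=[A,B,C,D,F,m,p], logical=[B,C,D,F,m,p,A]
After op 11 (rotate(+1)): offset=2, physical=[A,B,C,D,F,m,p], logical=[C,D,F,m,p,A,B]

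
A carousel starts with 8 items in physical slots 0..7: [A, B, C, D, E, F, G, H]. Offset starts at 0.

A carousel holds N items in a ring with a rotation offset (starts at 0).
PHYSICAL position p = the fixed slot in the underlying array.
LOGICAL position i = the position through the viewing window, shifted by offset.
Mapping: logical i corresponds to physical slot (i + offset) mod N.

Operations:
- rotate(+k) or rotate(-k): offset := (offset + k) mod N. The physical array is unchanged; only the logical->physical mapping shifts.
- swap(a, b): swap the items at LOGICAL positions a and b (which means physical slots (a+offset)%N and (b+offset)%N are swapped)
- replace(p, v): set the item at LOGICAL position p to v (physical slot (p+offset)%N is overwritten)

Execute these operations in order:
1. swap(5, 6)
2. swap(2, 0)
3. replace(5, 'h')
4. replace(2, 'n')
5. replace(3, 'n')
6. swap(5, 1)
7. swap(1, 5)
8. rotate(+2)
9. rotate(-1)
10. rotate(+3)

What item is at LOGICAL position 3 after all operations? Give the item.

After op 1 (swap(5, 6)): offset=0, physical=[A,B,C,D,E,G,F,H], logical=[A,B,C,D,E,G,F,H]
After op 2 (swap(2, 0)): offset=0, physical=[C,B,A,D,E,G,F,H], logical=[C,B,A,D,E,G,F,H]
After op 3 (replace(5, 'h')): offset=0, physical=[C,B,A,D,E,h,F,H], logical=[C,B,A,D,E,h,F,H]
After op 4 (replace(2, 'n')): offset=0, physical=[C,B,n,D,E,h,F,H], logical=[C,B,n,D,E,h,F,H]
After op 5 (replace(3, 'n')): offset=0, physical=[C,B,n,n,E,h,F,H], logical=[C,B,n,n,E,h,F,H]
After op 6 (swap(5, 1)): offset=0, physical=[C,h,n,n,E,B,F,H], logical=[C,h,n,n,E,B,F,H]
After op 7 (swap(1, 5)): offset=0, physical=[C,B,n,n,E,h,F,H], logical=[C,B,n,n,E,h,F,H]
After op 8 (rotate(+2)): offset=2, physical=[C,B,n,n,E,h,F,H], logical=[n,n,E,h,F,H,C,B]
After op 9 (rotate(-1)): offset=1, physical=[C,B,n,n,E,h,F,H], logical=[B,n,n,E,h,F,H,C]
After op 10 (rotate(+3)): offset=4, physical=[C,B,n,n,E,h,F,H], logical=[E,h,F,H,C,B,n,n]

Answer: H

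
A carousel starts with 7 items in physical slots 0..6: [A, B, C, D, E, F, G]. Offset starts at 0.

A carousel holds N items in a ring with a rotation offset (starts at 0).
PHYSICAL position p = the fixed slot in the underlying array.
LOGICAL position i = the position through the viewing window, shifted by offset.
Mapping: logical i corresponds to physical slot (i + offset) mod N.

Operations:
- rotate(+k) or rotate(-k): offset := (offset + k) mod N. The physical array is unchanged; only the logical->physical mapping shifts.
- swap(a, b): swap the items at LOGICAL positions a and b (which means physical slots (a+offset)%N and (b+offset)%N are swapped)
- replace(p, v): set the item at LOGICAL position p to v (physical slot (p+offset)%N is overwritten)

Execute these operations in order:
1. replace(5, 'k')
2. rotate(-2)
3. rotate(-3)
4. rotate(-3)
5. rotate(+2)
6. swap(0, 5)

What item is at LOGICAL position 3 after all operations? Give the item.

Answer: E

Derivation:
After op 1 (replace(5, 'k')): offset=0, physical=[A,B,C,D,E,k,G], logical=[A,B,C,D,E,k,G]
After op 2 (rotate(-2)): offset=5, physical=[A,B,C,D,E,k,G], logical=[k,G,A,B,C,D,E]
After op 3 (rotate(-3)): offset=2, physical=[A,B,C,D,E,k,G], logical=[C,D,E,k,G,A,B]
After op 4 (rotate(-3)): offset=6, physical=[A,B,C,D,E,k,G], logical=[G,A,B,C,D,E,k]
After op 5 (rotate(+2)): offset=1, physical=[A,B,C,D,E,k,G], logical=[B,C,D,E,k,G,A]
After op 6 (swap(0, 5)): offset=1, physical=[A,G,C,D,E,k,B], logical=[G,C,D,E,k,B,A]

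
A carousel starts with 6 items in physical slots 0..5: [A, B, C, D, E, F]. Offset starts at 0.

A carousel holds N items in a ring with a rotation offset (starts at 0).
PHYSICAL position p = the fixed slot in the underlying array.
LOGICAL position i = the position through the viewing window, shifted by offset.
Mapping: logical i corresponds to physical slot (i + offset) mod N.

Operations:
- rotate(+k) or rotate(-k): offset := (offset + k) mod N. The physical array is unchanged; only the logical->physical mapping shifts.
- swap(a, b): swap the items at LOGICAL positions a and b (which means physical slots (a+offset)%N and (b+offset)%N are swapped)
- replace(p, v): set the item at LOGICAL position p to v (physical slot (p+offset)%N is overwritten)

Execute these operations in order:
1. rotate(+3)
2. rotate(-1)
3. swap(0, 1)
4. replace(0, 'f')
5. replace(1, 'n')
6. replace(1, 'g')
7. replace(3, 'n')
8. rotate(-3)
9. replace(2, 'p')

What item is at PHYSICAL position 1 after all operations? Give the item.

After op 1 (rotate(+3)): offset=3, physical=[A,B,C,D,E,F], logical=[D,E,F,A,B,C]
After op 2 (rotate(-1)): offset=2, physical=[A,B,C,D,E,F], logical=[C,D,E,F,A,B]
After op 3 (swap(0, 1)): offset=2, physical=[A,B,D,C,E,F], logical=[D,C,E,F,A,B]
After op 4 (replace(0, 'f')): offset=2, physical=[A,B,f,C,E,F], logical=[f,C,E,F,A,B]
After op 5 (replace(1, 'n')): offset=2, physical=[A,B,f,n,E,F], logical=[f,n,E,F,A,B]
After op 6 (replace(1, 'g')): offset=2, physical=[A,B,f,g,E,F], logical=[f,g,E,F,A,B]
After op 7 (replace(3, 'n')): offset=2, physical=[A,B,f,g,E,n], logical=[f,g,E,n,A,B]
After op 8 (rotate(-3)): offset=5, physical=[A,B,f,g,E,n], logical=[n,A,B,f,g,E]
After op 9 (replace(2, 'p')): offset=5, physical=[A,p,f,g,E,n], logical=[n,A,p,f,g,E]

Answer: p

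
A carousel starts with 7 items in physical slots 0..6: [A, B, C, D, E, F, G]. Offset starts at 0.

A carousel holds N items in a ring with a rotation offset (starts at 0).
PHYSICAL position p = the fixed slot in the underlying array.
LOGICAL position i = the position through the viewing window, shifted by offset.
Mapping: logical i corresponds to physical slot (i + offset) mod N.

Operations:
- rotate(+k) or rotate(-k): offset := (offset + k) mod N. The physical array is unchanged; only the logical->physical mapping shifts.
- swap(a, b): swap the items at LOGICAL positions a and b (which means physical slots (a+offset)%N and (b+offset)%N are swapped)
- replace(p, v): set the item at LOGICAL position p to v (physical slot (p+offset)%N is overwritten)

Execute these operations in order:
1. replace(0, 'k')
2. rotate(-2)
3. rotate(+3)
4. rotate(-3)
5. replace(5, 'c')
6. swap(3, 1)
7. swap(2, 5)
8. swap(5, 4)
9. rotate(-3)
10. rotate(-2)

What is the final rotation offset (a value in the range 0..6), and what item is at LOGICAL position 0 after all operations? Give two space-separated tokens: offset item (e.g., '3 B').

Answer: 0 c

Derivation:
After op 1 (replace(0, 'k')): offset=0, physical=[k,B,C,D,E,F,G], logical=[k,B,C,D,E,F,G]
After op 2 (rotate(-2)): offset=5, physical=[k,B,C,D,E,F,G], logical=[F,G,k,B,C,D,E]
After op 3 (rotate(+3)): offset=1, physical=[k,B,C,D,E,F,G], logical=[B,C,D,E,F,G,k]
After op 4 (rotate(-3)): offset=5, physical=[k,B,C,D,E,F,G], logical=[F,G,k,B,C,D,E]
After op 5 (replace(5, 'c')): offset=5, physical=[k,B,C,c,E,F,G], logical=[F,G,k,B,C,c,E]
After op 6 (swap(3, 1)): offset=5, physical=[k,G,C,c,E,F,B], logical=[F,B,k,G,C,c,E]
After op 7 (swap(2, 5)): offset=5, physical=[c,G,C,k,E,F,B], logical=[F,B,c,G,C,k,E]
After op 8 (swap(5, 4)): offset=5, physical=[c,G,k,C,E,F,B], logical=[F,B,c,G,k,C,E]
After op 9 (rotate(-3)): offset=2, physical=[c,G,k,C,E,F,B], logical=[k,C,E,F,B,c,G]
After op 10 (rotate(-2)): offset=0, physical=[c,G,k,C,E,F,B], logical=[c,G,k,C,E,F,B]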